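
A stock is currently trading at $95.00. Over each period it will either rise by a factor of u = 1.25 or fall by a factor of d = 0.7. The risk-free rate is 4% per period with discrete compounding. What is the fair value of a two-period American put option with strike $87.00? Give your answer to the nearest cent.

Risk-neutral probability p = (1 + 0.04 − 0.7)/(1.25 − 0.7) = 0.3400/0.5500 = 0.6182
Terminal stock prices: S_uu = 148.4, S_ud = 83.12, S_dd = 46.55
Terminal payoffs (K − S): max(-61.44, 0) = 0, max(3.875, 0) = 3.875, max(40.45, 0) = 40.45
Node u (S = 118.8): continuation = 1/1.04·[0.6182·0.0000 + 0.3818·3.8750] = 1.4226; exercise value = 0.0000 ≤ continuation, so V_u = 1.4226
Node d (S = 66.5): continuation = 1/1.04·[0.6182·3.8750 + 0.3818·40.4500] = 17.1538; exercise value = 20.5000 > continuation, so V_d = 20.5000 (exercise)
Node 0 (S = 95): continuation = 1/1.04·[0.6182·1.4226 + 0.3818·20.5000] = 8.3718; exercise value = 0.0000 ≤ continuation, so V_0 = 8.3718

$8.37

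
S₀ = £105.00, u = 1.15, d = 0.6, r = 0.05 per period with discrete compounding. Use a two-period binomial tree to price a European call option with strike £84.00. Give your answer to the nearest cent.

Risk-neutral probability p = (1 + 0.05 − 0.6)/(1.15 − 0.6) = 0.4500/0.5500 = 0.8182
Terminal stock prices: S_uu = 138.9, S_ud = 72.45, S_dd = 37.8
Terminal payoffs (S − K): max(54.86, 0) = 54.86, max(-11.55, 0) = 0, max(-46.2, 0) = 0
Node u (S = 120.7): V_u = 1/1.05·[0.8182·54.8625 + 0.1818·0.0000] = 42.7500
Node d (S = 63): V_d = 1/1.05·[0.8182·0.0000 + 0.1818·0.0000] = 0.0000
Node 0 (S = 105): V_0 = 1/1.05·[0.8182·42.7500 + 0.1818·0.0000] = 33.3117

£33.31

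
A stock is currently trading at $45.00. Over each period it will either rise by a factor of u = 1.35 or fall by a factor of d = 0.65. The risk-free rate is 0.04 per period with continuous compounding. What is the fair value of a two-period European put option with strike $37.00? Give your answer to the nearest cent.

$3.24

Risk-neutral probability p = (e^0.04 − 0.65)/(1.35 − 0.65) = 0.3908/0.7000 = 0.5583
Terminal stock prices: S_uu = 82.01, S_ud = 39.49, S_dd = 19.01
Terminal payoffs (K − S): max(-45.01, 0) = 0, max(-2.488, 0) = 0, max(17.99, 0) = 17.99
Node u (S = 60.75): V_u = e^(−0.04)·[0.5583·0.0000 + 0.4417·0.0000] = 0.0000
Node d (S = 29.25): V_d = e^(−0.04)·[0.5583·0.0000 + 0.4417·17.9875] = 7.6335
Node 0 (S = 45): V_0 = e^(−0.04)·[0.5583·0.0000 + 0.4417·7.6335] = 3.2395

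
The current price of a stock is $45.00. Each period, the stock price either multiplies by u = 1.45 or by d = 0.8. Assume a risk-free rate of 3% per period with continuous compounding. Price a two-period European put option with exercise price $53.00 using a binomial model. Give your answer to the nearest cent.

$9.84

Risk-neutral probability p = (e^0.03 − 0.8)/(1.45 − 0.8) = 0.2305/0.6500 = 0.3545
Terminal stock prices: S_uu = 94.61, S_ud = 52.2, S_dd = 28.8
Terminal payoffs (K − S): max(-41.61, 0) = 0, max(0.8, 0) = 0.8, max(24.2, 0) = 24.2
Node u (S = 65.25): V_u = e^(−0.03)·[0.3545·0.0000 + 0.6455·0.8000] = 0.5011
Node d (S = 36): V_d = e^(−0.03)·[0.3545·0.8000 + 0.6455·24.2000] = 15.4336
Node 0 (S = 45): V_0 = e^(−0.03)·[0.3545·0.5011 + 0.6455·15.4336] = 9.8397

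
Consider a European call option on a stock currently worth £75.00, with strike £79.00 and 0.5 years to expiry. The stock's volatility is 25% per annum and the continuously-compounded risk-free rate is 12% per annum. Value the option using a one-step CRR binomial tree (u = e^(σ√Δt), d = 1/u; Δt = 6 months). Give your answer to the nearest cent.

£6.23

CRR parameters: u = e^(σ√Δt) = e^(0.25·√0.5) = 1.1934, d = 1/u = 0.8380
Per-period rate: rΔt = 0.12·0.5 = 0.06, so R = e^0.06 = 1.0618
Risk-neutral probability p = (e^0.06 − 0.8380)/(1.1934 − 0.8380) = 0.2239/0.3554 = 0.6299
Terminal stock prices: S_u = 89.5, S_d = 62.85
Terminal payoffs (S − K): max(10.5, 0) = 10.5, max(-16.15, 0) = 0
Node 0 (S = 75): V_0 = e^(−0.06)·[0.6299·10.5023 + 0.3701·0.0000] = 6.2303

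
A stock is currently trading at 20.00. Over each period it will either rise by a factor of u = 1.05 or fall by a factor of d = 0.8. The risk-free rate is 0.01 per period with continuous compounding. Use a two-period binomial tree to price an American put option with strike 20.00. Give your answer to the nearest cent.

Risk-neutral probability p = (e^0.01 − 0.8)/(1.05 − 0.8) = 0.2101/0.2500 = 0.8402
Terminal stock prices: S_uu = 22.05, S_ud = 16.8, S_dd = 12.8
Terminal payoffs (K − S): max(-2.05, 0) = 0, max(3.2, 0) = 3.2, max(7.2, 0) = 7.2
Node u (S = 21): continuation = e^(−0.01)·[0.8402·0.0000 + 0.1598·3.2000] = 0.5063; exercise value = 0.0000 ≤ continuation, so V_u = 0.5063
Node d (S = 16): continuation = e^(−0.01)·[0.8402·3.2000 + 0.1598·7.2000] = 3.8010; exercise value = 4.0000 > continuation, so V_d = 4.0000 (exercise)
Node 0 (S = 20): continuation = e^(−0.01)·[0.8402·0.5063 + 0.1598·4.0000] = 1.0540; exercise value = 0.0000 ≤ continuation, so V_0 = 1.0540

1.05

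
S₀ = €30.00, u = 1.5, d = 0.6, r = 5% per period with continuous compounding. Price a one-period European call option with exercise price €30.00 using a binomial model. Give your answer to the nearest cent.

€7.15

Risk-neutral probability p = (e^0.05 − 0.6)/(1.5 − 0.6) = 0.4513/0.9000 = 0.5014
Terminal stock prices: S_u = 45, S_d = 18
Terminal payoffs (S − K): max(15, 0) = 15, max(-12, 0) = 0
Node 0 (S = 30): V_0 = e^(−0.05)·[0.5014·15.0000 + 0.4986·0.0000] = 7.1544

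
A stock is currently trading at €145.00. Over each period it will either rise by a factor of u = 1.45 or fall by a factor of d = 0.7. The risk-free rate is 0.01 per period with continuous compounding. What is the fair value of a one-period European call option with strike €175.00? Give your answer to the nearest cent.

€14.43

Risk-neutral probability p = (e^0.01 − 0.7)/(1.45 − 0.7) = 0.3101/0.7500 = 0.4134
Terminal stock prices: S_u = 210.2, S_d = 101.5
Terminal payoffs (S − K): max(35.25, 0) = 35.25, max(-73.5, 0) = 0
Node 0 (S = 145): V_0 = e^(−0.01)·[0.4134·35.2500 + 0.5866·0.0000] = 14.4274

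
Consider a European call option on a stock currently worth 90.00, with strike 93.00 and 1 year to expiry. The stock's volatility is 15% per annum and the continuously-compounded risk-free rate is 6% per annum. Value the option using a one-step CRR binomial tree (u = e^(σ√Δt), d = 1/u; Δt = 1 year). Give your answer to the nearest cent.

CRR parameters: u = e^(σ√Δt) = e^(0.15·√1) = 1.1618, d = 1/u = 0.8607
Per-period rate: rΔt = 0.06·1 = 0.06, so R = e^0.06 = 1.0618
Risk-neutral probability p = (e^0.06 − 0.8607)/(1.1618 − 0.8607) = 0.2011/0.3011 = 0.6679
Terminal stock prices: S_u = 104.6, S_d = 77.46
Terminal payoffs (S − K): max(11.57, 0) = 11.57, max(-15.54, 0) = 0
Node 0 (S = 90): V_0 = e^(−0.06)·[0.6679·11.5651 + 0.3321·0.0000] = 7.2747

7.27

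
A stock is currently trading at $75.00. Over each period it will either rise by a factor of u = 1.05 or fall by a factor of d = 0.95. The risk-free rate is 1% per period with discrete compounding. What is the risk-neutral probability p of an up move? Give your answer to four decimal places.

Risk-neutral probability p = (1 + 0.01 − 0.95)/(1.05 − 0.95) = 0.0600/0.1000 = 0.6000

p = 0.6000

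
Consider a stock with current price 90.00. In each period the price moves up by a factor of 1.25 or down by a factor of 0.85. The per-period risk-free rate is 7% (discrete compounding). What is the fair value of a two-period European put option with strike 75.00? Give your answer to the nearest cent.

Risk-neutral probability p = (1 + 0.07 − 0.85)/(1.25 − 0.85) = 0.2200/0.4000 = 0.5500
Terminal stock prices: S_uu = 140.6, S_ud = 95.62, S_dd = 65.02
Terminal payoffs (K − S): max(-65.62, 0) = 0, max(-20.62, 0) = 0, max(9.975, 0) = 9.975
Node u (S = 112.5): V_u = 1/1.07·[0.5500·0.0000 + 0.4500·0.0000] = 0.0000
Node d (S = 76.5): V_d = 1/1.07·[0.5500·0.0000 + 0.4500·9.9750] = 4.1951
Node 0 (S = 90): V_0 = 1/1.07·[0.5500·0.0000 + 0.4500·4.1951] = 1.7643

1.76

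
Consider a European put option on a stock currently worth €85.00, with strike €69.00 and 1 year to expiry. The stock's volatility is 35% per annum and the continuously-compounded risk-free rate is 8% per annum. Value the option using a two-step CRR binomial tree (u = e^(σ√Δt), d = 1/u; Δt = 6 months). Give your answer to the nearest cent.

CRR parameters: u = e^(σ√Δt) = e^(0.35·√0.5) = 1.2808, d = 1/u = 0.7808
Per-period rate: rΔt = 0.08·0.5 = 0.04, so R = e^0.04 = 1.0408
Risk-neutral probability p = (e^0.04 − 0.7808)/(1.2808 − 0.7808) = 0.2601/0.5000 = 0.5201
Terminal stock prices: S_uu = 139.4, S_ud = 85, S_dd = 51.81
Terminal payoffs (K − S): max(-70.44, 0) = 0, max(-16, 0) = 0, max(17.19, 0) = 17.19
Node u (S = 108.9): V_u = e^(−0.04)·[0.5201·0.0000 + 0.4799·0.0000] = 0.0000
Node d (S = 66.36): V_d = e^(−0.04)·[0.5201·0.0000 + 0.4799·17.1852] = 7.9245
Node 0 (S = 85): V_0 = e^(−0.04)·[0.5201·0.0000 + 0.4799·7.9245] = 3.6542

€3.65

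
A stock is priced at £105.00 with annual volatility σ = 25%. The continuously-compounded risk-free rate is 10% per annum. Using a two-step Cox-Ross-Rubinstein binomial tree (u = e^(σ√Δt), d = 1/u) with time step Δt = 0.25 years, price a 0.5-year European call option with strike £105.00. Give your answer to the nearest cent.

CRR parameters: u = e^(σ√Δt) = e^(0.25·√0.25) = 1.1331, d = 1/u = 0.8825
Per-period rate: rΔt = 0.1·0.25 = 0.025, so R = e^0.025 = 1.0253
Risk-neutral probability p = (e^0.025 − 0.8825)/(1.1331 − 0.8825) = 0.1428/0.2507 = 0.5698
Terminal stock prices: S_uu = 134.8, S_ud = 105, S_dd = 81.77
Terminal payoffs (S − K): max(29.82, 0) = 29.82, max(0, 0) = 0, max(-23.23, 0) = 0
Node u (S = 119): V_u = e^(−0.025)·[0.5698·29.8227 + 0.4302·0.0000] = 16.5730
Node d (S = 92.66): V_d = e^(−0.025)·[0.5698·0.0000 + 0.4302·0.0000] = 0.0000
Node 0 (S = 105): V_0 = e^(−0.025)·[0.5698·16.5730 + 0.4302·0.0000] = 9.2100

£9.21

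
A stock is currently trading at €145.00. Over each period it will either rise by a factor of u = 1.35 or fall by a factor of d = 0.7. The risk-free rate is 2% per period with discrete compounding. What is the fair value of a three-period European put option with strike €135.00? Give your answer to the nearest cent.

Risk-neutral probability p = (1 + 0.02 − 0.7)/(1.35 − 0.7) = 0.3200/0.6500 = 0.4923
Terminal stock prices: S_uuu = 356.8, S_uud = 185, S_udd = 95.92, S_ddd = 49.73
Terminal payoffs (K − S): max(-221.8, 0) = 0, max(-49.98, 0) = 0, max(39.08, 0) = 39.08, max(85.27, 0) = 85.27
Node uu (S = 264.3): V_uu = 1/1.02·[0.4923·0.0000 + 0.5077·0.0000] = 0.0000
Node ud (S = 137): V_ud = 1/1.02·[0.4923·0.0000 + 0.5077·39.0825] = 19.4528
Node dd (S = 71.05): V_dd = 1/1.02·[0.4923·39.0825 + 0.5077·85.2650] = 61.3029
Node u (S = 195.8): V_u = 1/1.02·[0.4923·0.0000 + 0.5077·19.4528] = 9.6824
Node d (S = 101.5): V_d = 1/1.02·[0.4923·19.4528 + 0.5077·61.3029] = 39.9018
Node 0 (S = 145): V_0 = 1/1.02·[0.4923·9.6824 + 0.5077·39.9018] = 24.5339

€24.53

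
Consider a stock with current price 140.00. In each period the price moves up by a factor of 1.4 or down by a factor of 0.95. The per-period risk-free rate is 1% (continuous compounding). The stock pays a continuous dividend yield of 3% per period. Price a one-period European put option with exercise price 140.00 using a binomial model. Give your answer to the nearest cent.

Per-period risk-free factor R = e^0.01 = 1.0101; dividend-adjusted growth = e^(0.01−0.03) = 0.9802.
Risk-neutral probability p = (0.9802 − 0.95)/(1.4 − 0.95) = 0.0302/0.4500 = 0.0671
Terminal stock prices: S_u = 196, S_d = 133
Terminal payoffs (K − S): max(-56, 0) = 0, max(7, 0) = 7
Node 0 (S = 140): V_0 = e^(−0.01)·[0.0671·0.0000 + 0.9329·7.0000] = 6.4653

6.47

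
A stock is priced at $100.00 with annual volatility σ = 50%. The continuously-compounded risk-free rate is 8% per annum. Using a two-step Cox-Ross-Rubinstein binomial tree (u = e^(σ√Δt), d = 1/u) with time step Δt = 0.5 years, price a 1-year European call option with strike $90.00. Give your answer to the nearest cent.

$27.51

CRR parameters: u = e^(σ√Δt) = e^(0.5·√0.5) = 1.4241, d = 1/u = 0.7022
Per-period rate: rΔt = 0.08·0.5 = 0.04, so R = e^0.04 = 1.0408
Risk-neutral probability p = (e^0.04 − 0.7022)/(1.4241 − 0.7022) = 0.3386/0.7219 = 0.4691
Terminal stock prices: S_uu = 202.8, S_ud = 100, S_dd = 49.31
Terminal payoffs (S − K): max(112.8, 0) = 112.8, max(10, 0) = 10, max(-40.69, 0) = 0
Node u (S = 142.4): V_u = e^(−0.04)·[0.4691·112.8115 + 0.5309·10.0000] = 55.9409
Node d (S = 70.22): V_d = e^(−0.04)·[0.4691·10.0000 + 0.5309·0.0000] = 4.5066
Node 0 (S = 100): V_0 = e^(−0.04)·[0.4691·55.9409 + 0.5309·4.5066] = 27.5092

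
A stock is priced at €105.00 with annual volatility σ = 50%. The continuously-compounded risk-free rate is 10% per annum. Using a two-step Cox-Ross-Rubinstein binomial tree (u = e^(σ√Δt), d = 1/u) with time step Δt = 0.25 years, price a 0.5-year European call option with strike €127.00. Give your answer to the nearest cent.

CRR parameters: u = e^(σ√Δt) = e^(0.5·√0.25) = 1.2840, d = 1/u = 0.7788
Per-period rate: rΔt = 0.1·0.25 = 0.025, so R = e^0.025 = 1.0253
Risk-neutral probability p = (e^0.025 − 0.7788)/(1.2840 − 0.7788) = 0.2465/0.5052 = 0.4879
Terminal stock prices: S_uu = 173.1, S_ud = 105, S_dd = 63.69
Terminal payoffs (S − K): max(46.12, 0) = 46.12, max(-22, 0) = 0, max(-63.31, 0) = 0
Node u (S = 134.8): V_u = e^(−0.025)·[0.4879·46.1157 + 0.5121·0.0000] = 21.9457
Node d (S = 81.77): V_d = e^(−0.025)·[0.4879·0.0000 + 0.5121·0.0000] = 0.0000
Node 0 (S = 105): V_0 = e^(−0.025)·[0.4879·21.9457 + 0.5121·0.0000] = 10.4436

€10.44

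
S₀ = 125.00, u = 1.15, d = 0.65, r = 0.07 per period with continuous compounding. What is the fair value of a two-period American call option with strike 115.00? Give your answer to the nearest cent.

31.23

Risk-neutral probability p = (e^0.07 − 0.65)/(1.15 − 0.65) = 0.4225/0.5000 = 0.8450
Terminal stock prices: S_uu = 165.3, S_ud = 93.44, S_dd = 52.81
Terminal payoffs (S − K): max(50.31, 0) = 50.31, max(-21.56, 0) = 0, max(-62.19, 0) = 0
Node u (S = 143.8): continuation = e^(−0.07)·[0.8450·50.3125 + 0.1550·0.0000] = 39.6406; exercise value = 28.7500 ≤ continuation, so V_u = 39.6406
Node d (S = 81.25): continuation = e^(−0.07)·[0.8450·0.0000 + 0.1550·0.0000] = 0.0000; exercise value = 0.0000 ≤ continuation, so V_d = 0.0000
Node 0 (S = 125): continuation = e^(−0.07)·[0.8450·39.6406 + 0.1550·0.0000] = 31.2324; exercise value = 10.0000 ≤ continuation, so V_0 = 31.2324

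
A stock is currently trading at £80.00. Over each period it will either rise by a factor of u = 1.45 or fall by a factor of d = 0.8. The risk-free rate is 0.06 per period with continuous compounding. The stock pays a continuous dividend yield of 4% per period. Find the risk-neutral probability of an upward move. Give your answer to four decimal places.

p = 0.3388

Per-period risk-free factor R = e^0.06 = 1.0618; dividend-adjusted growth = e^(0.06−0.04) = 1.0202.
Risk-neutral probability p = (1.0202 − 0.8)/(1.45 − 0.8) = 0.2202/0.6500 = 0.3388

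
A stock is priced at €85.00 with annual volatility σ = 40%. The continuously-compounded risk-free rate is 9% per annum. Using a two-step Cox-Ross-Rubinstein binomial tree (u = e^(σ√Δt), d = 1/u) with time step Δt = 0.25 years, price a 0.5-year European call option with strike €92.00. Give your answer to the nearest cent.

€8.54

CRR parameters: u = e^(σ√Δt) = e^(0.4·√0.25) = 1.2214, d = 1/u = 0.8187
Per-period rate: rΔt = 0.09·0.25 = 0.0225, so R = e^0.0225 = 1.0228
Risk-neutral probability p = (e^0.0225 − 0.8187)/(1.2214 − 0.8187) = 0.2040/0.4027 = 0.5067
Terminal stock prices: S_uu = 126.8, S_ud = 85, S_dd = 56.98
Terminal payoffs (S − K): max(34.81, 0) = 34.81, max(-7, 0) = 0, max(-35.02, 0) = 0
Node u (S = 103.8): V_u = e^(−0.0225)·[0.5067·34.8051 + 0.4933·0.0000] = 17.2426
Node d (S = 69.59): V_d = e^(−0.0225)·[0.5067·0.0000 + 0.4933·0.0000] = 0.0000
Node 0 (S = 85): V_0 = e^(−0.0225)·[0.5067·17.2426 + 0.4933·0.0000] = 8.5420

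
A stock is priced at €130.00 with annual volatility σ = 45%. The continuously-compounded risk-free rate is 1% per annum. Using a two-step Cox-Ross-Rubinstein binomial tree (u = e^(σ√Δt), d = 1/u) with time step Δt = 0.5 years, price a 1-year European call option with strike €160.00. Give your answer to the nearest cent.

CRR parameters: u = e^(σ√Δt) = e^(0.45·√0.5) = 1.3746, d = 1/u = 0.7275
Per-period rate: rΔt = 0.01·0.5 = 0.005, so R = e^0.005 = 1.0050
Risk-neutral probability p = (e^0.005 − 0.7275)/(1.3746 − 0.7275) = 0.2776/0.6472 = 0.4289
Terminal stock prices: S_uu = 245.7, S_ud = 130, S_dd = 68.8
Terminal payoffs (S − K): max(85.66, 0) = 85.66, max(-30, 0) = 0, max(-91.2, 0) = 0
Node u (S = 178.7): V_u = e^(−0.005)·[0.4289·85.6556 + 0.5711·0.0000] = 36.5510
Node d (S = 94.57): V_d = e^(−0.005)·[0.4289·0.0000 + 0.5711·0.0000] = 0.0000
Node 0 (S = 130): V_0 = e^(−0.005)·[0.4289·36.5510 + 0.5711·0.0000] = 15.5971

€15.60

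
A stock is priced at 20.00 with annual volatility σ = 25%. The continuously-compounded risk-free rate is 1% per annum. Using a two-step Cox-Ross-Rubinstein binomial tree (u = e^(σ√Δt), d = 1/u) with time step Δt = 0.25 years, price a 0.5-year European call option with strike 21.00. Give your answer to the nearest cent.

1.07

CRR parameters: u = e^(σ√Δt) = e^(0.25·√0.25) = 1.1331, d = 1/u = 0.8825
Per-period rate: rΔt = 0.01·0.25 = 0.0025, so R = e^0.0025 = 1.0025
Risk-neutral probability p = (e^0.0025 − 0.8825)/(1.1331 − 0.8825) = 0.1200/0.2507 = 0.4788
Terminal stock prices: S_uu = 25.68, S_ud = 20, S_dd = 15.58
Terminal payoffs (S − K): max(4.681, 0) = 4.681, max(-1, 0) = 0, max(-5.424, 0) = 0
Node u (S = 22.66): V_u = e^(−0.0025)·[0.4788·4.6805 + 0.5212·0.0000] = 2.2353
Node d (S = 17.65): V_d = e^(−0.0025)·[0.4788·0.0000 + 0.5212·0.0000] = 0.0000
Node 0 (S = 20): V_0 = e^(−0.0025)·[0.4788·2.2353 + 0.5212·0.0000] = 1.0676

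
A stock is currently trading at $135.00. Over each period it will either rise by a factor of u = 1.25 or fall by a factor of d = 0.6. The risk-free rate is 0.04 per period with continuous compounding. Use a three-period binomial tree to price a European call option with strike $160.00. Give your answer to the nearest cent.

$28.68

Risk-neutral probability p = (e^0.04 − 0.6)/(1.25 − 0.6) = 0.4408/0.6500 = 0.6782
Terminal stock prices: S_uuu = 263.7, S_uud = 126.6, S_udd = 60.75, S_ddd = 29.16
Terminal payoffs (S − K): max(103.7, 0) = 103.7, max(-33.44, 0) = 0, max(-99.25, 0) = 0, max(-130.8, 0) = 0
Node uu (S = 210.9): V_uu = e^(−0.04)·[0.6782·103.6719 + 0.3218·0.0000] = 67.5504
Node ud (S = 101.2): V_ud = e^(−0.04)·[0.6782·0.0000 + 0.3218·0.0000] = 0.0000
Node dd (S = 48.6): V_dd = e^(−0.04)·[0.6782·0.0000 + 0.3218·0.0000] = 0.0000
Node u (S = 168.8): V_u = e^(−0.04)·[0.6782·67.5504 + 0.3218·0.0000] = 44.0144
Node d (S = 81): V_d = e^(−0.04)·[0.6782·0.0000 + 0.3218·0.0000] = 0.0000
Node 0 (S = 135): V_0 = e^(−0.04)·[0.6782·44.0144 + 0.3218·0.0000] = 28.6789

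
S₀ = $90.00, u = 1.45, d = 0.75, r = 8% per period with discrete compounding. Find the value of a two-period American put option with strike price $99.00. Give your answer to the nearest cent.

$15.66

Risk-neutral probability p = (1 + 0.08 − 0.75)/(1.45 − 0.75) = 0.3300/0.7000 = 0.4714
Terminal stock prices: S_uu = 189.2, S_ud = 97.88, S_dd = 50.62
Terminal payoffs (K − S): max(-90.22, 0) = 0, max(1.125, 0) = 1.125, max(48.38, 0) = 48.38
Node u (S = 130.5): continuation = 1/1.08·[0.4714·0.0000 + 0.5286·1.1250] = 0.5506; exercise value = 0.0000 ≤ continuation, so V_u = 0.5506
Node d (S = 67.5): continuation = 1/1.08·[0.4714·1.1250 + 0.5286·48.3750] = 24.1667; exercise value = 31.5000 > continuation, so V_d = 31.5000 (exercise)
Node 0 (S = 90): continuation = 1/1.08·[0.4714·0.5506 + 0.5286·31.5000] = 15.6570; exercise value = 9.0000 ≤ continuation, so V_0 = 15.6570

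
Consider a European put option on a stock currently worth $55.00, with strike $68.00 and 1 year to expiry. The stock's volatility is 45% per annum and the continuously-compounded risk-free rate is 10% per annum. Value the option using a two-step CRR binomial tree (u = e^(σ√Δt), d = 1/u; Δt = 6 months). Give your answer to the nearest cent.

CRR parameters: u = e^(σ√Δt) = e^(0.45·√0.5) = 1.3746, d = 1/u = 0.7275
Per-period rate: rΔt = 0.1·0.5 = 0.05, so R = e^0.05 = 1.0513
Risk-neutral probability p = (e^0.05 − 0.7275)/(1.3746 − 0.7275) = 0.3238/0.6472 = 0.5003
Terminal stock prices: S_uu = 103.9, S_ud = 55, S_dd = 29.11
Terminal payoffs (K − S): max(-35.93, 0) = 0, max(13, 0) = 13, max(38.89, 0) = 38.89
Node u (S = 75.61): V_u = e^(−0.05)·[0.5003·0.0000 + 0.4997·13.0000] = 6.1788
Node d (S = 40.01): V_d = e^(−0.05)·[0.5003·13.0000 + 0.4997·38.8942] = 24.6734
Node 0 (S = 55): V_0 = e^(−0.05)·[0.5003·6.1788 + 0.4997·24.6734] = 14.6679

$14.67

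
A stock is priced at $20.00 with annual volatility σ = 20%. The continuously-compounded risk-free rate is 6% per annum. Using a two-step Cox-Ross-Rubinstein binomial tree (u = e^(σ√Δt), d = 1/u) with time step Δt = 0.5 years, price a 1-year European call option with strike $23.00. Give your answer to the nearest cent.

$1.09

CRR parameters: u = e^(σ√Δt) = e^(0.2·√0.5) = 1.1519, d = 1/u = 0.8681
Per-period rate: rΔt = 0.06·0.5 = 0.03, so R = e^0.03 = 1.0305
Risk-neutral probability p = (e^0.03 − 0.8681)/(1.1519 − 0.8681) = 0.1623/0.2838 = 0.5720
Terminal stock prices: S_uu = 26.54, S_ud = 20, S_dd = 15.07
Terminal payoffs (S − K): max(3.538, 0) = 3.538, max(-3, 0) = 0, max(-7.927, 0) = 0
Node u (S = 23.04): V_u = e^(−0.03)·[0.5720·3.5379 + 0.4280·0.0000] = 1.9639
Node d (S = 17.36): V_d = e^(−0.03)·[0.5720·0.0000 + 0.4280·0.0000] = 0.0000
Node 0 (S = 20): V_0 = e^(−0.03)·[0.5720·1.9639 + 0.4280·0.0000] = 1.0902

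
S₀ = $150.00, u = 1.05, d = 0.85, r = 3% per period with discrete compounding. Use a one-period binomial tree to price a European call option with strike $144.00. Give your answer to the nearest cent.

Risk-neutral probability p = (1 + 0.03 − 0.85)/(1.05 − 0.85) = 0.1800/0.2000 = 0.9000
Terminal stock prices: S_u = 157.5, S_d = 127.5
Terminal payoffs (S − K): max(13.5, 0) = 13.5, max(-16.5, 0) = 0
Node 0 (S = 150): V_0 = 1/1.03·[0.9000·13.5000 + 0.1000·0.0000] = 11.7961

$11.80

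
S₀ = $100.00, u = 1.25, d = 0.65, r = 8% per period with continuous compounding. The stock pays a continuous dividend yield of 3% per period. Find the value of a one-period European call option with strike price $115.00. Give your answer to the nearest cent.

Per-period risk-free factor R = e^0.08 = 1.0833; dividend-adjusted growth = e^(0.08−0.03) = 1.0513.
Risk-neutral probability p = (1.0513 − 0.65)/(1.25 − 0.65) = 0.4013/0.6000 = 0.6688
Terminal stock prices: S_u = 125, S_d = 65
Terminal payoffs (S − K): max(10, 0) = 10, max(-50, 0) = 0
Node 0 (S = 100): V_0 = e^(−0.08)·[0.6688·10.0000 + 0.3312·0.0000] = 6.1737

$6.17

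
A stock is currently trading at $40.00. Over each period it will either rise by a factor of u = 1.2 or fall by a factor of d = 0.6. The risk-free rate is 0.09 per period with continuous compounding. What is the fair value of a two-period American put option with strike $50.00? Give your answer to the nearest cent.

$10.00

Risk-neutral probability p = (e^0.09 − 0.6)/(1.2 − 0.6) = 0.4942/0.6000 = 0.8236
Terminal stock prices: S_uu = 57.6, S_ud = 28.8, S_dd = 14.4
Terminal payoffs (K − S): max(-7.6, 0) = 0, max(21.2, 0) = 21.2, max(35.6, 0) = 35.6
Node u (S = 48): continuation = e^(−0.09)·[0.8236·0.0000 + 0.1764·21.2000] = 3.4173; exercise value = 2.0000 ≤ continuation, so V_u = 3.4173
Node d (S = 24): continuation = e^(−0.09)·[0.8236·21.2000 + 0.1764·35.6000] = 21.6966; exercise value = 26.0000 > continuation, so V_d = 26.0000 (exercise)
Node 0 (S = 40): continuation = e^(−0.09)·[0.8236·3.4173 + 0.1764·26.0000] = 6.7634; exercise value = 10.0000 > continuation, so V_0 = 10.0000 (exercise)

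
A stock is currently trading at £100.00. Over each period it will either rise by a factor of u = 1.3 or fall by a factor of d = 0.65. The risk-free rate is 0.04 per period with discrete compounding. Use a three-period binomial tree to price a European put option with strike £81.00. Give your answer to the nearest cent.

Risk-neutral probability p = (1 + 0.04 − 0.65)/(1.3 − 0.65) = 0.3900/0.6500 = 0.6000
Terminal stock prices: S_uuu = 219.7, S_uud = 109.9, S_udd = 54.93, S_ddd = 27.46
Terminal payoffs (K − S): max(-138.7, 0) = 0, max(-28.85, 0) = 0, max(26.07, 0) = 26.07, max(53.54, 0) = 53.54
Node uu (S = 169): V_uu = 1/1.04·[0.6000·0.0000 + 0.4000·0.0000] = 0.0000
Node ud (S = 84.5): V_ud = 1/1.04·[0.6000·0.0000 + 0.4000·26.0750] = 10.0288
Node dd (S = 42.25): V_dd = 1/1.04·[0.6000·26.0750 + 0.4000·53.5375] = 35.6346
Node u (S = 130): V_u = 1/1.04·[0.6000·0.0000 + 0.4000·10.0288] = 3.8572
Node d (S = 65): V_d = 1/1.04·[0.6000·10.0288 + 0.4000·35.6346] = 19.4915
Node 0 (S = 100): V_0 = 1/1.04·[0.6000·3.8572 + 0.4000·19.4915] = 9.7221

£9.72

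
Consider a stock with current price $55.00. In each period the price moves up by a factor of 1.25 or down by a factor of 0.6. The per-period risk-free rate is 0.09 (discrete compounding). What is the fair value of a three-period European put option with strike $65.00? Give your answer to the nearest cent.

$9.23

Risk-neutral probability p = (1 + 0.09 − 0.6)/(1.25 − 0.6) = 0.4900/0.6500 = 0.7538
Terminal stock prices: S_uuu = 107.4, S_uud = 51.56, S_udd = 24.75, S_ddd = 11.88
Terminal payoffs (K − S): max(-42.42, 0) = 0, max(13.44, 0) = 13.44, max(40.25, 0) = 40.25, max(53.12, 0) = 53.12
Node uu (S = 85.94): V_uu = 1/1.09·[0.7538·0.0000 + 0.2462·13.4375] = 3.0346
Node ud (S = 41.25): V_ud = 1/1.09·[0.7538·13.4375 + 0.2462·40.2500] = 18.3830
Node dd (S = 19.8): V_dd = 1/1.09·[0.7538·40.2500 + 0.2462·53.1200] = 39.8330
Node u (S = 68.75): V_u = 1/1.09·[0.7538·3.0346 + 0.2462·18.3830] = 6.2501
Node d (S = 33): V_d = 1/1.09·[0.7538·18.3830 + 0.2462·39.8330] = 21.7092
Node 0 (S = 55): V_0 = 1/1.09·[0.7538·6.2501 + 0.2462·21.7092] = 9.2252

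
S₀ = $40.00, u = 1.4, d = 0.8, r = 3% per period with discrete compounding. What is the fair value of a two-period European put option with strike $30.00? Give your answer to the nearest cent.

Risk-neutral probability p = (1 + 0.03 − 0.8)/(1.4 − 0.8) = 0.2300/0.6000 = 0.3833
Terminal stock prices: S_uu = 78.4, S_ud = 44.8, S_dd = 25.6
Terminal payoffs (K − S): max(-48.4, 0) = 0, max(-14.8, 0) = 0, max(4.4, 0) = 4.4
Node u (S = 56): V_u = 1/1.03·[0.3833·0.0000 + 0.6167·0.0000] = 0.0000
Node d (S = 32): V_d = 1/1.03·[0.3833·0.0000 + 0.6167·4.4000] = 2.6343
Node 0 (S = 40): V_0 = 1/1.03·[0.3833·0.0000 + 0.6167·2.6343] = 1.5772

$1.58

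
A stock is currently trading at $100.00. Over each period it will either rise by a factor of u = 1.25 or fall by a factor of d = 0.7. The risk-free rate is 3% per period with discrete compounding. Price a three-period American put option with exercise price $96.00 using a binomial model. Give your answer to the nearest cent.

$13.19

Risk-neutral probability p = (1 + 0.03 − 0.7)/(1.25 − 0.7) = 0.3300/0.5500 = 0.6000
Terminal stock prices: S_uuu = 195.3, S_uud = 109.4, S_udd = 61.25, S_ddd = 34.3
Terminal payoffs (K − S): max(-99.31, 0) = 0, max(-13.38, 0) = 0, max(34.75, 0) = 34.75, max(61.7, 0) = 61.7
Node uu (S = 156.2): continuation = 1/1.03·[0.6000·0.0000 + 0.4000·0.0000] = 0.0000; exercise value = 0.0000 ≤ continuation, so V_uu = 0.0000
Node ud (S = 87.5): continuation = 1/1.03·[0.6000·0.0000 + 0.4000·34.7500] = 13.4951; exercise value = 8.5000 ≤ continuation, so V_ud = 13.4951
Node dd (S = 49): continuation = 1/1.03·[0.6000·34.7500 + 0.4000·61.7000] = 44.2039; exercise value = 47.0000 > continuation, so V_dd = 47.0000 (exercise)
Node u (S = 125): continuation = 1/1.03·[0.6000·0.0000 + 0.4000·13.4951] = 5.2408; exercise value = 0.0000 ≤ continuation, so V_u = 5.2408
Node d (S = 70): continuation = 1/1.03·[0.6000·13.4951 + 0.4000·47.0000] = 26.1137; exercise value = 26.0000 ≤ continuation, so V_d = 26.1137
Node 0 (S = 100): continuation = 1/1.03·[0.6000·5.2408 + 0.4000·26.1137] = 13.1941; exercise value = 0.0000 ≤ continuation, so V_0 = 13.1941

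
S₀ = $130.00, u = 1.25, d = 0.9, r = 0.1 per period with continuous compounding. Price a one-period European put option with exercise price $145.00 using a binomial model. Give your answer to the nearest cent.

Risk-neutral probability p = (e^0.1 − 0.9)/(1.25 − 0.9) = 0.2052/0.3500 = 0.5862
Terminal stock prices: S_u = 162.5, S_d = 117
Terminal payoffs (K − S): max(-17.5, 0) = 0, max(28, 0) = 28
Node 0 (S = 130): V_0 = e^(−0.1)·[0.5862·0.0000 + 0.4138·28.0000] = 10.4837

$10.48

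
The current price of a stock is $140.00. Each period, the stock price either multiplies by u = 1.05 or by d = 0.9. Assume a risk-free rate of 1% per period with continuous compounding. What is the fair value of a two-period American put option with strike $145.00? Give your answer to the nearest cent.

$7.44

Risk-neutral probability p = (e^0.01 − 0.9)/(1.05 − 0.9) = 0.1101/0.1500 = 0.7337
Terminal stock prices: S_uu = 154.3, S_ud = 132.3, S_dd = 113.4
Terminal payoffs (K − S): max(-9.35, 0) = 0, max(12.7, 0) = 12.7, max(31.6, 0) = 31.6
Node u (S = 147): continuation = e^(−0.01)·[0.7337·0.0000 + 0.2663·12.7000] = 3.3488; exercise value = 0.0000 ≤ continuation, so V_u = 3.3488
Node d (S = 126): continuation = e^(−0.01)·[0.7337·12.7000 + 0.2663·31.6000] = 17.5572; exercise value = 19.0000 > continuation, so V_d = 19.0000 (exercise)
Node 0 (S = 140): continuation = e^(−0.01)·[0.7337·3.3488 + 0.2663·19.0000] = 7.4424; exercise value = 5.0000 ≤ continuation, so V_0 = 7.4424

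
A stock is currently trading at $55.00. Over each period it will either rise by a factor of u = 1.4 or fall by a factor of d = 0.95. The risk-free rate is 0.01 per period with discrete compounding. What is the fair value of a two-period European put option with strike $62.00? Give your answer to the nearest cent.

Risk-neutral probability p = (1 + 0.01 − 0.95)/(1.4 − 0.95) = 0.0600/0.4500 = 0.1333
Terminal stock prices: S_uu = 107.8, S_ud = 73.15, S_dd = 49.64
Terminal payoffs (K − S): max(-45.8, 0) = 0, max(-11.15, 0) = 0, max(12.36, 0) = 12.36
Node u (S = 77): V_u = 1/1.01·[0.1333·0.0000 + 0.8667·0.0000] = 0.0000
Node d (S = 52.25): V_d = 1/1.01·[0.1333·0.0000 + 0.8667·12.3625] = 10.6081
Node 0 (S = 55): V_0 = 1/1.01·[0.1333·0.0000 + 0.8667·10.6081] = 9.1026

$9.10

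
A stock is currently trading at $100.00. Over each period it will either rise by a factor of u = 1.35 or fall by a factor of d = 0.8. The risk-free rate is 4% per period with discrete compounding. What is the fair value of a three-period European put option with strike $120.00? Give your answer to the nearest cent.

Risk-neutral probability p = (1 + 0.04 − 0.8)/(1.35 − 0.8) = 0.2400/0.5500 = 0.4364
Terminal stock prices: S_uuu = 246, S_uud = 145.8, S_udd = 86.4, S_ddd = 51.2
Terminal payoffs (K − S): max(-126, 0) = 0, max(-25.8, 0) = 0, max(33.6, 0) = 33.6, max(68.8, 0) = 68.8
Node uu (S = 182.3): V_uu = 1/1.04·[0.4364·0.0000 + 0.5636·0.0000] = 0.0000
Node ud (S = 108): V_ud = 1/1.04·[0.4364·0.0000 + 0.5636·33.6000] = 18.2098
Node dd (S = 64): V_dd = 1/1.04·[0.4364·33.6000 + 0.5636·68.8000] = 51.3846
Node u (S = 135): V_u = 1/1.04·[0.4364·0.0000 + 0.5636·18.2098] = 9.8689
Node d (S = 80): V_d = 1/1.04·[0.4364·18.2098 + 0.5636·51.3846] = 35.4888
Node 0 (S = 100): V_0 = 1/1.04·[0.4364·9.8689 + 0.5636·35.4888] = 23.3742

$23.37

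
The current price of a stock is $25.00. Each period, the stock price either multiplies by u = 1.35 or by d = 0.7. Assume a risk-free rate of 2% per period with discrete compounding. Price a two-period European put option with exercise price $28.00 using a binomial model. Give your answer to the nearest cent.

Risk-neutral probability p = (1 + 0.02 − 0.7)/(1.35 − 0.7) = 0.3200/0.6500 = 0.4923
Terminal stock prices: S_uu = 45.56, S_ud = 23.62, S_dd = 12.25
Terminal payoffs (K − S): max(-17.56, 0) = 0, max(4.375, 0) = 4.375, max(15.75, 0) = 15.75
Node u (S = 33.75): V_u = 1/1.02·[0.4923·0.0000 + 0.5077·4.3750] = 2.1776
Node d (S = 17.5): V_d = 1/1.02·[0.4923·4.3750 + 0.5077·15.7500] = 9.9510
Node 0 (S = 25): V_0 = 1/1.02·[0.4923·2.1776 + 0.5077·9.9510] = 6.0040

$6.00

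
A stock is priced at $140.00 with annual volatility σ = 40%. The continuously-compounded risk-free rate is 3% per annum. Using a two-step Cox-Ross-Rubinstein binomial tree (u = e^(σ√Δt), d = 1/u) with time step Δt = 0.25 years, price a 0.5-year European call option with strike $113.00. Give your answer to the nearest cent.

CRR parameters: u = e^(σ√Δt) = e^(0.4·√0.25) = 1.2214, d = 1/u = 0.8187
Per-period rate: rΔt = 0.03·0.25 = 0.0075, so R = e^0.0075 = 1.0075
Risk-neutral probability p = (e^0.0075 − 0.8187)/(1.2214 − 0.8187) = 0.1888/0.4027 = 0.4689
Terminal stock prices: S_uu = 208.9, S_ud = 140, S_dd = 93.84
Terminal payoffs (S − K): max(95.86, 0) = 95.86, max(27, 0) = 27, max(-19.16, 0) = 0
Node u (S = 171): V_u = e^(−0.0075)·[0.4689·95.8555 + 0.5311·27.0000] = 58.8407
Node d (S = 114.6): V_d = e^(−0.0075)·[0.4689·27.0000 + 0.5311·0.0000] = 12.5647
Node 0 (S = 140): V_0 = e^(−0.0075)·[0.4689·58.8407 + 0.5311·12.5647] = 34.0057

$34.01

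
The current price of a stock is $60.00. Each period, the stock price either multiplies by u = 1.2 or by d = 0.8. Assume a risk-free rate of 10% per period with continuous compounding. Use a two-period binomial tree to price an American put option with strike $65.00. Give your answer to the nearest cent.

Risk-neutral probability p = (e^0.1 − 0.8)/(1.2 − 0.8) = 0.3052/0.4000 = 0.7629
Terminal stock prices: S_uu = 86.4, S_ud = 57.6, S_dd = 38.4
Terminal payoffs (K − S): max(-21.4, 0) = 0, max(7.4, 0) = 7.4, max(26.6, 0) = 26.6
Node u (S = 72): continuation = e^(−0.1)·[0.7629·0.0000 + 0.2371·7.4000] = 1.5874; exercise value = 0.0000 ≤ continuation, so V_u = 1.5874
Node d (S = 48): continuation = e^(−0.1)·[0.7629·7.4000 + 0.2371·26.6000] = 10.8144; exercise value = 17.0000 > continuation, so V_d = 17.0000 (exercise)
Node 0 (S = 60): continuation = e^(−0.1)·[0.7629·1.5874 + 0.2371·17.0000] = 4.7425; exercise value = 5.0000 > continuation, so V_0 = 5.0000 (exercise)

$5.00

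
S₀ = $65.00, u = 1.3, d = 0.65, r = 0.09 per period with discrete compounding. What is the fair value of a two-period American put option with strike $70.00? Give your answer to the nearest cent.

Risk-neutral probability p = (1 + 0.09 − 0.65)/(1.3 − 0.65) = 0.4400/0.6500 = 0.6769
Terminal stock prices: S_uu = 109.9, S_ud = 54.93, S_dd = 27.46
Terminal payoffs (K − S): max(-39.85, 0) = 0, max(15.07, 0) = 15.07, max(42.54, 0) = 42.54
Node u (S = 84.5): continuation = 1/1.09·[0.6769·0.0000 + 0.3231·15.0750] = 4.4682; exercise value = 0.0000 ≤ continuation, so V_u = 4.4682
Node d (S = 42.25): continuation = 1/1.09·[0.6769·15.0750 + 0.3231·42.5375] = 21.9702; exercise value = 27.7500 > continuation, so V_d = 27.7500 (exercise)
Node 0 (S = 65): continuation = 1/1.09·[0.6769·4.4682 + 0.3231·27.7500] = 11.0000; exercise value = 5.0000 ≤ continuation, so V_0 = 11.0000

$11.00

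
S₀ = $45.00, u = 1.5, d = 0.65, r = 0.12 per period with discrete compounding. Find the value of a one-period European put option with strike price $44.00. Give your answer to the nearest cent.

$5.89

Risk-neutral probability p = (1 + 0.12 − 0.65)/(1.5 − 0.65) = 0.4700/0.8500 = 0.5529
Terminal stock prices: S_u = 67.5, S_d = 29.25
Terminal payoffs (K − S): max(-23.5, 0) = 0, max(14.75, 0) = 14.75
Node 0 (S = 45): V_0 = 1/1.12·[0.5529·0.0000 + 0.4471·14.7500] = 5.8876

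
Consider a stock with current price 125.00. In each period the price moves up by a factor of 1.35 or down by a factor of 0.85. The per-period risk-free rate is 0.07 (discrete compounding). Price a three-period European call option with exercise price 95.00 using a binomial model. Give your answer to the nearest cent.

50.07

Risk-neutral probability p = (1 + 0.07 − 0.85)/(1.35 − 0.85) = 0.2200/0.5000 = 0.4400
Terminal stock prices: S_uuu = 307.5, S_uud = 193.6, S_udd = 121.9, S_ddd = 76.77
Terminal payoffs (S − K): max(212.5, 0) = 212.5, max(98.64, 0) = 98.64, max(26.92, 0) = 26.92, max(-18.23, 0) = 0
Node uu (S = 227.8): V_uu = 1/1.07·[0.4400·212.5469 + 0.5600·98.6406] = 139.0275
Node ud (S = 143.4): V_ud = 1/1.07·[0.4400·98.6406 + 0.5600·26.9219] = 54.6525
Node dd (S = 90.31): V_dd = 1/1.07·[0.4400·26.9219 + 0.5600·0.0000] = 11.0707
Node u (S = 168.8): V_u = 1/1.07·[0.4400·139.0275 + 0.5600·54.6525] = 85.7733
Node d (S = 106.2): V_d = 1/1.07·[0.4400·54.6525 + 0.5600·11.0707] = 28.2679
Node 0 (S = 125): V_0 = 1/1.07·[0.4400·85.7733 + 0.5600·28.2679] = 50.0657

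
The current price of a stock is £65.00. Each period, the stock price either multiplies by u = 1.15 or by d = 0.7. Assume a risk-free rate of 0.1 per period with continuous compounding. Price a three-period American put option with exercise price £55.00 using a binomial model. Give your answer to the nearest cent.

Risk-neutral probability p = (e^0.1 − 0.7)/(1.15 − 0.7) = 0.4052/0.4500 = 0.9004
Terminal stock prices: S_uuu = 98.86, S_uud = 60.17, S_udd = 36.63, S_ddd = 22.29
Terminal payoffs (K − S): max(-43.86, 0) = 0, max(-5.174, 0) = 0, max(18.37, 0) = 18.37, max(32.71, 0) = 32.71
Node uu (S = 85.96): continuation = e^(−0.1)·[0.9004·0.0000 + 0.0996·0.0000] = 0.0000; exercise value = 0.0000 ≤ continuation, so V_uu = 0.0000
Node ud (S = 52.32): continuation = e^(−0.1)·[0.9004·0.0000 + 0.0996·18.3725] = 1.6561; exercise value = 2.6750 > continuation, so V_ud = 2.6750 (exercise)
Node dd (S = 31.85): continuation = e^(−0.1)·[0.9004·18.3725 + 0.0996·32.7050] = 17.9161; exercise value = 23.1500 > continuation, so V_dd = 23.1500 (exercise)
Node u (S = 74.75): continuation = e^(−0.1)·[0.9004·0.0000 + 0.0996·2.6750] = 0.2411; exercise value = 0.0000 ≤ continuation, so V_u = 0.2411
Node d (S = 45.5): continuation = e^(−0.1)·[0.9004·2.6750 + 0.0996·23.1500] = 4.2661; exercise value = 9.5000 > continuation, so V_d = 9.5000 (exercise)
Node 0 (S = 65): continuation = e^(−0.1)·[0.9004·0.2411 + 0.0996·9.5000] = 1.0528; exercise value = 0.0000 ≤ continuation, so V_0 = 1.0528

£1.05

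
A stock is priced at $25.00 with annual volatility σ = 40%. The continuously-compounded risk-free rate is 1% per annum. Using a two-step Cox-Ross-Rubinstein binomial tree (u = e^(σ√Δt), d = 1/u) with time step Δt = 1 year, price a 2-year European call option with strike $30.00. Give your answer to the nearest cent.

CRR parameters: u = e^(σ√Δt) = e^(0.4·√1) = 1.4918, d = 1/u = 0.6703
Per-period rate: rΔt = 0.01·1 = 0.01, so R = e^0.01 = 1.0101
Risk-neutral probability p = (e^0.01 − 0.6703)/(1.4918 − 0.6703) = 0.3397/0.8215 = 0.4135
Terminal stock prices: S_uu = 55.64, S_ud = 25, S_dd = 11.23
Terminal payoffs (S − K): max(25.64, 0) = 25.64, max(-5, 0) = 0, max(-18.77, 0) = 0
Node u (S = 37.3): V_u = e^(−0.01)·[0.4135·25.6385 + 0.5865·0.0000] = 10.4972
Node d (S = 16.76): V_d = e^(−0.01)·[0.4135·0.0000 + 0.5865·0.0000] = 0.0000
Node 0 (S = 25): V_0 = e^(−0.01)·[0.4135·10.4972 + 0.5865·0.0000] = 4.2979

$4.30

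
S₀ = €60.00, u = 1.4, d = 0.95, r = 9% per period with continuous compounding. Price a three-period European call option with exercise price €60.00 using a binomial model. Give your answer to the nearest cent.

€16.25

Risk-neutral probability p = (e^0.09 − 0.95)/(1.4 − 0.95) = 0.1442/0.4500 = 0.3204
Terminal stock prices: S_uuu = 164.6, S_uud = 111.7, S_udd = 75.81, S_ddd = 51.44
Terminal payoffs (S − K): max(104.6, 0) = 104.6, max(51.72, 0) = 51.72, max(15.81, 0) = 15.81, max(-8.558, 0) = 0
Node uu (S = 117.6): V_uu = e^(−0.09)·[0.3204·104.6400 + 0.6796·51.7200] = 62.7641
Node ud (S = 79.8): V_ud = e^(−0.09)·[0.3204·51.7200 + 0.6796·15.8100] = 24.9641
Node dd (S = 54.15): V_dd = e^(−0.09)·[0.3204·15.8100 + 0.6796·0.0000] = 4.6294
Node u (S = 84): V_u = e^(−0.09)·[0.3204·62.7641 + 0.6796·24.9641] = 33.8838
Node d (S = 57): V_d = e^(−0.09)·[0.3204·24.9641 + 0.6796·4.6294] = 10.1852
Node 0 (S = 60): V_0 = e^(−0.09)·[0.3204·33.8838 + 0.6796·10.1852] = 16.2478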